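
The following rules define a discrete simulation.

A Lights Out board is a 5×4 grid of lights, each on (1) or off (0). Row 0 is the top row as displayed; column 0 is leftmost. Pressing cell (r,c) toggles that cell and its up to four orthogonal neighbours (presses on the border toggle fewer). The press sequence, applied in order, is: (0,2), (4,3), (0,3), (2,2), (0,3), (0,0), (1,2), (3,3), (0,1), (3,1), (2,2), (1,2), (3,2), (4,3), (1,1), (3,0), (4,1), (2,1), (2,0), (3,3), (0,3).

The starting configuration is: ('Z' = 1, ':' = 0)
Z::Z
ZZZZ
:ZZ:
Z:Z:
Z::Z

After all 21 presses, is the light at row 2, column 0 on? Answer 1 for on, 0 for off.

1

[0] Z::Z
ZZZZ
:ZZ:
Z:Z:
Z::Z
[1] ZZZ:
ZZ:Z
:ZZ:
Z:Z:
Z::Z
[2] ZZZ:
ZZ:Z
:ZZ:
Z:ZZ
Z:Z:
[3] ZZ:Z
ZZ::
:ZZ:
Z:ZZ
Z:Z:
[4] ZZ:Z
ZZZ:
:::Z
Z::Z
Z:Z:
[5] ZZZ:
ZZZZ
:::Z
Z::Z
Z:Z:
[6] ::Z:
:ZZZ
:::Z
Z::Z
Z:Z:
[7] ::::
::::
::ZZ
Z::Z
Z:Z:
[8] ::::
::::
::Z:
Z:Z:
Z:ZZ
[9] ZZZ:
:Z::
::Z:
Z:Z:
Z:ZZ
[10] ZZZ:
:Z::
:ZZ:
:Z::
ZZZZ
[11] ZZZ:
:ZZ:
:::Z
:ZZ:
ZZZZ
[12] ZZ::
:::Z
::ZZ
:ZZ:
ZZZZ
[13] ZZ::
:::Z
:::Z
:::Z
ZZ:Z
[14] ZZ::
:::Z
:::Z
::::
ZZZ:
[15] Z:::
ZZZZ
:Z:Z
::::
ZZZ:
[16] Z:::
ZZZZ
ZZ:Z
ZZ::
:ZZ:
[17] Z:::
ZZZZ
ZZ:Z
Z:::
Z:::
[18] Z:::
Z:ZZ
::ZZ
ZZ::
Z:::
[19] Z:::
::ZZ
ZZZZ
:Z::
Z:::
[20] Z:::
::ZZ
ZZZ:
:ZZZ
Z::Z
[21] Z:ZZ
::Z:
ZZZ:
:ZZZ
Z::Z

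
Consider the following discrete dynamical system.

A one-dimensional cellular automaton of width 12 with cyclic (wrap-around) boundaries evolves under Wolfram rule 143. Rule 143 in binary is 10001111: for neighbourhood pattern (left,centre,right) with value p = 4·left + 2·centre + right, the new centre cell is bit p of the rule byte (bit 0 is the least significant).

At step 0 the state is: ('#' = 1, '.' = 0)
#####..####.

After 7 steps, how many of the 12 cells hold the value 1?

step 0: #####..####.
step 1: ####..####..
step 2: ###..####..#
step 3: ##..####..##
step 4: #..####..###
step 5: ..####..####
step 6: .####..####.
step 7: ####..####..

8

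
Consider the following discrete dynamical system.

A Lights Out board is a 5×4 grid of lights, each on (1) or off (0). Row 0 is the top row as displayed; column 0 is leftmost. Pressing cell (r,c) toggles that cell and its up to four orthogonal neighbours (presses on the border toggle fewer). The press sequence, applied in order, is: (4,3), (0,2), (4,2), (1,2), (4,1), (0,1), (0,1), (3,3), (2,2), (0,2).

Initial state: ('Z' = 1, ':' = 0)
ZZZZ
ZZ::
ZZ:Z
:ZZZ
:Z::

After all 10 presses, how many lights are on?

12

gen 0: ZZZZ
ZZ::
ZZ:Z
:ZZZ
:Z::
gen 1: ZZZZ
ZZ::
ZZ:Z
:ZZ:
:ZZZ
gen 2: Z:::
ZZZ:
ZZ:Z
:ZZ:
:ZZZ
gen 3: Z:::
ZZZ:
ZZ:Z
:Z::
::::
gen 4: Z:Z:
Z::Z
ZZZZ
:Z::
::::
gen 5: Z:Z:
Z::Z
ZZZZ
::::
ZZZ:
gen 6: :Z::
ZZ:Z
ZZZZ
::::
ZZZ:
gen 7: Z:Z:
Z::Z
ZZZZ
::::
ZZZ:
gen 8: Z:Z:
Z::Z
ZZZ:
::ZZ
ZZZZ
gen 9: Z:Z:
Z:ZZ
Z::Z
:::Z
ZZZZ
gen 10: ZZ:Z
Z::Z
Z::Z
:::Z
ZZZZ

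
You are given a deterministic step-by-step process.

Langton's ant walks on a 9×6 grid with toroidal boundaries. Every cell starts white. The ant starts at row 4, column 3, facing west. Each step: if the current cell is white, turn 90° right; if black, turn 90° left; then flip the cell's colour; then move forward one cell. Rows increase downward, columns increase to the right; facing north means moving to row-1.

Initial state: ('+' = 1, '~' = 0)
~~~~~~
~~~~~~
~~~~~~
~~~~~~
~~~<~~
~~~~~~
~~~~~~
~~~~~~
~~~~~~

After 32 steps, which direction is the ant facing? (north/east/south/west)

[0] ~~~~~~
~~~~~~
~~~~~~
~~~~~~
~~~<~~
~~~~~~
~~~~~~
~~~~~~
~~~~~~
[1] ~~~~~~
~~~~~~
~~~~~~
~~~^~~
~~~+~~
~~~~~~
~~~~~~
~~~~~~
~~~~~~
[2] ~~~~~~
~~~~~~
~~~~~~
~~~+>~
~~~+~~
~~~~~~
~~~~~~
~~~~~~
~~~~~~
[3] ~~~~~~
~~~~~~
~~~~~~
~~~++~
~~~+v~
~~~~~~
~~~~~~
~~~~~~
~~~~~~
[4] ~~~~~~
~~~~~~
~~~~~~
~~~++~
~~~<+~
~~~~~~
~~~~~~
~~~~~~
~~~~~~
[5] ~~~~~~
~~~~~~
~~~~~~
~~~++~
~~~~+~
~~~v~~
~~~~~~
~~~~~~
~~~~~~
[6] ~~~~~~
~~~~~~
~~~~~~
~~~++~
~~~~+~
~~<+~~
~~~~~~
~~~~~~
~~~~~~
[7] ~~~~~~
~~~~~~
~~~~~~
~~~++~
~~^~+~
~~++~~
~~~~~~
~~~~~~
~~~~~~
[8] ~~~~~~
~~~~~~
~~~~~~
~~~++~
~~+>+~
~~++~~
~~~~~~
~~~~~~
~~~~~~
[9] ~~~~~~
~~~~~~
~~~~~~
~~~++~
~~+++~
~~+v~~
~~~~~~
~~~~~~
~~~~~~
[10] ~~~~~~
~~~~~~
~~~~~~
~~~++~
~~+++~
~~+~>~
~~~~~~
~~~~~~
~~~~~~
[11] ~~~~~~
~~~~~~
~~~~~~
~~~++~
~~+++~
~~+~+~
~~~~v~
~~~~~~
~~~~~~
[12] ~~~~~~
~~~~~~
~~~~~~
~~~++~
~~+++~
~~+~+~
~~~<+~
~~~~~~
~~~~~~
[13] ~~~~~~
~~~~~~
~~~~~~
~~~++~
~~+++~
~~+^+~
~~~++~
~~~~~~
~~~~~~
[14] ~~~~~~
~~~~~~
~~~~~~
~~~++~
~~+++~
~~++>~
~~~++~
~~~~~~
~~~~~~
[15] ~~~~~~
~~~~~~
~~~~~~
~~~++~
~~++^~
~~++~~
~~~++~
~~~~~~
~~~~~~
[16] ~~~~~~
~~~~~~
~~~~~~
~~~++~
~~+<~~
~~++~~
~~~++~
~~~~~~
~~~~~~
[17] ~~~~~~
~~~~~~
~~~~~~
~~~++~
~~+~~~
~~+v~~
~~~++~
~~~~~~
~~~~~~
[18] ~~~~~~
~~~~~~
~~~~~~
~~~++~
~~+~~~
~~+~>~
~~~++~
~~~~~~
~~~~~~
[19] ~~~~~~
~~~~~~
~~~~~~
~~~++~
~~+~~~
~~+~+~
~~~+v~
~~~~~~
~~~~~~
[20] ~~~~~~
~~~~~~
~~~~~~
~~~++~
~~+~~~
~~+~+~
~~~+~>
~~~~~~
~~~~~~
[21] ~~~~~~
~~~~~~
~~~~~~
~~~++~
~~+~~~
~~+~+~
~~~+~+
~~~~~v
~~~~~~
[22] ~~~~~~
~~~~~~
~~~~~~
~~~++~
~~+~~~
~~+~+~
~~~+~+
~~~~<+
~~~~~~
[23] ~~~~~~
~~~~~~
~~~~~~
~~~++~
~~+~~~
~~+~+~
~~~+^+
~~~~++
~~~~~~
[24] ~~~~~~
~~~~~~
~~~~~~
~~~++~
~~+~~~
~~+~+~
~~~++>
~~~~++
~~~~~~
[25] ~~~~~~
~~~~~~
~~~~~~
~~~++~
~~+~~~
~~+~+^
~~~++~
~~~~++
~~~~~~
[26] ~~~~~~
~~~~~~
~~~~~~
~~~++~
~~+~~~
>~+~++
~~~++~
~~~~++
~~~~~~
[27] ~~~~~~
~~~~~~
~~~~~~
~~~++~
~~+~~~
+~+~++
v~~++~
~~~~++
~~~~~~
[28] ~~~~~~
~~~~~~
~~~~~~
~~~++~
~~+~~~
+~+~++
+~~++<
~~~~++
~~~~~~
[29] ~~~~~~
~~~~~~
~~~~~~
~~~++~
~~+~~~
+~+~+^
+~~+++
~~~~++
~~~~~~
[30] ~~~~~~
~~~~~~
~~~~~~
~~~++~
~~+~~~
+~+~<~
+~~+++
~~~~++
~~~~~~
[31] ~~~~~~
~~~~~~
~~~~~~
~~~++~
~~+~~~
+~+~~~
+~~+v+
~~~~++
~~~~~~
[32] ~~~~~~
~~~~~~
~~~~~~
~~~++~
~~+~~~
+~+~~~
+~~+~>
~~~~++
~~~~~~

east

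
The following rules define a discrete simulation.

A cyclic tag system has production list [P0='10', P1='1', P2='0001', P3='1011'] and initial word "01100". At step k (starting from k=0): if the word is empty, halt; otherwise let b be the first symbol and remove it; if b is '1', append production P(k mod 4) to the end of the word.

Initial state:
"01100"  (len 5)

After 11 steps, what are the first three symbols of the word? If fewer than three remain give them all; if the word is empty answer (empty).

step 0: "01100"  (len 5)
step 1: "1100"  (len 4)
step 2: "1001"  (len 4)
step 3: "0010001"  (len 7)
step 4: "010001"  (len 6)
step 5: "10001"  (len 5)
step 6: "00011"  (len 5)
step 7: "0011"  (len 4)
step 8: "011"  (len 3)
step 9: "11"  (len 2)
step 10: "11"  (len 2)
step 11: "10001"  (len 5)

100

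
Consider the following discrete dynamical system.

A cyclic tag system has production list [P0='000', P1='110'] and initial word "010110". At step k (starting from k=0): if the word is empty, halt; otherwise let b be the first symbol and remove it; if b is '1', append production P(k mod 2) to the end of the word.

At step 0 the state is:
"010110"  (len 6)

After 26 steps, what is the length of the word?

13

t=0: "010110"  (len 6)
t=1: "10110"  (len 5)
t=2: "0110110"  (len 7)
t=3: "110110"  (len 6)
t=4: "10110110"  (len 8)
t=5: "0110110000"  (len 10)
t=6: "110110000"  (len 9)
t=7: "10110000000"  (len 11)
t=8: "0110000000110"  (len 13)
t=9: "110000000110"  (len 12)
t=10: "10000000110110"  (len 14)
t=11: "0000000110110000"  (len 16)
t=12: "000000110110000"  (len 15)
t=13: "00000110110000"  (len 14)
t=14: "0000110110000"  (len 13)
t=15: "000110110000"  (len 12)
t=16: "00110110000"  (len 11)
t=17: "0110110000"  (len 10)
t=18: "110110000"  (len 9)
t=19: "10110000000"  (len 11)
t=20: "0110000000110"  (len 13)
t=21: "110000000110"  (len 12)
t=22: "10000000110110"  (len 14)
t=23: "0000000110110000"  (len 16)
t=24: "000000110110000"  (len 15)
t=25: "00000110110000"  (len 14)
t=26: "0000110110000"  (len 13)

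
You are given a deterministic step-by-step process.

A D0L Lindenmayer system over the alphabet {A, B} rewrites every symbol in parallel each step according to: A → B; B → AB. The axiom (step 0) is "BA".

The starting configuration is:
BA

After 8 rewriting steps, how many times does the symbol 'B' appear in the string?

55

gen 0: BA
gen 1: ABB
gen 2: BABAB
gen 3: ABBABBAB
gen 4: BABABBABABBAB
gen 5: ABBABBABABBABBABABBAB
gen 6: BABABBABABBABBABABBABABBABBABABBAB
gen 7: ABBABBABABBABBABABBABABBABBABABBABBABABBABABBABBABABBAB
gen 8: BABABBABABBABBABABBABABBABBABABBABBABABBABABBABBABABBABABBABBABABBABBABABBABABBABBABABBAB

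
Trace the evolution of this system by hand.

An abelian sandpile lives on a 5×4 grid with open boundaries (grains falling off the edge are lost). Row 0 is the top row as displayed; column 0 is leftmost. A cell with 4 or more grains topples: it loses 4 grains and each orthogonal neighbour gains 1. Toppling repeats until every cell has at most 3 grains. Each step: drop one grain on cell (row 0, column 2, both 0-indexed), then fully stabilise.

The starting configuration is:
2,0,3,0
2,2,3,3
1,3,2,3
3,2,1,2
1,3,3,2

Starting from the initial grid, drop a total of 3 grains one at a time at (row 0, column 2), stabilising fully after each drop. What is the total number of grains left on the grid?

41

step 0: 2,0,3,0
2,2,3,3
1,3,2,3
3,2,1,2
1,3,3,2
step 1: 2,2,1,2
3,0,3,1
2,1,1,1
3,3,2,3
1,3,3,2
step 2: 2,2,2,2
3,0,3,1
2,1,1,1
3,3,2,3
1,3,3,2
step 3: 2,2,3,2
3,0,3,1
2,1,1,1
3,3,2,3
1,3,3,2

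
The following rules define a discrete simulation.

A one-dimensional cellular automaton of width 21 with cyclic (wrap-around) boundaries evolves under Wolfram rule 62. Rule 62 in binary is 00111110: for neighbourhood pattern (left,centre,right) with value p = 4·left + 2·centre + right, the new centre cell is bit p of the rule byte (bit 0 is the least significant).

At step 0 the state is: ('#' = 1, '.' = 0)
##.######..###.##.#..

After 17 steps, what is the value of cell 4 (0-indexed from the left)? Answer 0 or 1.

gen 0: ##.######..###.##.#..
gen 1: #.##.....###..##.####
gen 2: .##.#...##..###.##...
gen 3: ##.###.##.###..##.#..
gen 4: #.##..##.##..###.####
gen 5: .##.###.##.###..##...
gen 6: ##.##..##.##..###.#..
gen 7: #.##.###.##.###..####
gen 8: .##.##..##.##..###...
gen 9: ##.##.###.##.###..#..
gen 10: #.##.##..##.##..#####
gen 11: .##.##.###.##.###....
gen 12: ##.##.##..##.##..#...
gen 13: #.##.##.###.##.####.#
gen 14: .##.##.##..##.##...##
gen 15: ##.##.##.###.##.#.##.
gen 16: #.##.##.##..##.####.#
gen 17: .##.##.##.###.##...##

1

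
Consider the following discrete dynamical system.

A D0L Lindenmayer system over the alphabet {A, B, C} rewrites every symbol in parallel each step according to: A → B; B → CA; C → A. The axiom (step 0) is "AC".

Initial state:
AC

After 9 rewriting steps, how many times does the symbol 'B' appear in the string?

gen 0: AC
gen 1: BA
gen 2: CAB
gen 3: ABCA
gen 4: BCAAB
gen 5: CAABBCA
gen 6: ABBCACAAB
gen 7: BCACAABABBCA
gen 8: CAABABBCABCACAAB
gen 9: ABBCABCACAABCAABABBCA

7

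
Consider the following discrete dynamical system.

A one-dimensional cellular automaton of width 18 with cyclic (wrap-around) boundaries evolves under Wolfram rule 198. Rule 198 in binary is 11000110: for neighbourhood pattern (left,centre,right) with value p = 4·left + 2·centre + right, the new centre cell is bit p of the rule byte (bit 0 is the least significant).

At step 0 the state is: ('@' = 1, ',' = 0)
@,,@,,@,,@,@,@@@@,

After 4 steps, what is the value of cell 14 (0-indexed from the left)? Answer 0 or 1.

t=0: @,,@,,@,,@,@,@@@@,
t=1: @,@@,@@,@@,@,,@@@,
t=2: @,,@,,@,,@,@,@,@@,
t=3: @,@@,@@,@@,@,@,,@,
t=4: @,,@,,@,,@,@,@,@@,

0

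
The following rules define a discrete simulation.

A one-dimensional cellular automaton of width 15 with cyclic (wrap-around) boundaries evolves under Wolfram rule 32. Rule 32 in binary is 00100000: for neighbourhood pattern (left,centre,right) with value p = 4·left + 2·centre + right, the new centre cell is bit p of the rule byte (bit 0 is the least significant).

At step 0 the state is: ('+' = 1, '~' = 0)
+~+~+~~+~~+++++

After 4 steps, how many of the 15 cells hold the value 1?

0

step 0: +~+~+~~+~~+++++
step 1: ~+~+~~~~~~~~~~~
step 2: ~~+~~~~~~~~~~~~
step 3: ~~~~~~~~~~~~~~~
step 4: ~~~~~~~~~~~~~~~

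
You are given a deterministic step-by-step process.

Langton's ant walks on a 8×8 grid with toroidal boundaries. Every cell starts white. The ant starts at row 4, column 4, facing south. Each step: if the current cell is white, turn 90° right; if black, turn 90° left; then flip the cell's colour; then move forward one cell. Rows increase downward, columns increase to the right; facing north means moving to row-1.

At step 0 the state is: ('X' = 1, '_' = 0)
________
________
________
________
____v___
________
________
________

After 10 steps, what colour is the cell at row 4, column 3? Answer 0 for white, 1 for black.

1

gen 0: ________
________
________
________
____v___
________
________
________
gen 1: ________
________
________
________
___<X___
________
________
________
gen 2: ________
________
________
___^____
___XX___
________
________
________
gen 3: ________
________
________
___X>___
___XX___
________
________
________
gen 4: ________
________
________
___XX___
___Xv___
________
________
________
gen 5: ________
________
________
___XX___
___X_>__
________
________
________
gen 6: ________
________
________
___XX___
___X_X__
_____v__
________
________
gen 7: ________
________
________
___XX___
___X_X__
____<X__
________
________
gen 8: ________
________
________
___XX___
___X^X__
____XX__
________
________
gen 9: ________
________
________
___XX___
___XX>__
____XX__
________
________
gen 10: ________
________
________
___XX^__
___XX___
____XX__
________
________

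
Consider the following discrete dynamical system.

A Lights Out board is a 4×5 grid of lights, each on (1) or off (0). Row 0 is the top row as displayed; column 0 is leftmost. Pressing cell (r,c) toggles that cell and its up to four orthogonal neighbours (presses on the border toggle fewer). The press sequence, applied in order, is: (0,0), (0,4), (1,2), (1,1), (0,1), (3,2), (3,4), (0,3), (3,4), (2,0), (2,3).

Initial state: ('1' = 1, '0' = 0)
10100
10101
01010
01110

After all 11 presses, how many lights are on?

t=0: 10100
10101
01010
01110
t=1: 01100
00101
01010
01110
t=2: 01111
00100
01010
01110
t=3: 01011
01010
01110
01110
t=4: 00011
10110
00110
01110
t=5: 11111
11110
00110
01110
t=6: 11111
11110
00010
00000
t=7: 11111
11110
00011
00011
t=8: 11000
11100
00011
00011
t=9: 11000
11100
00010
00000
t=10: 11000
01100
11010
10000
t=11: 11000
01110
11101
10010

11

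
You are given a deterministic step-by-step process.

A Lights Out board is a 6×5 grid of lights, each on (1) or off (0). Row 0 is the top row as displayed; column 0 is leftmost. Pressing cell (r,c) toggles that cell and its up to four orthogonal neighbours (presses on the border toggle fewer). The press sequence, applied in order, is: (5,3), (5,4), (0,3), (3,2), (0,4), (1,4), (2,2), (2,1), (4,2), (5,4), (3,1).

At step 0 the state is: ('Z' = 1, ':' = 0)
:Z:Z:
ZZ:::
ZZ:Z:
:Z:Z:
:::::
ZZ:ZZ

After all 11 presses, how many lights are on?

step 0: :Z:Z:
ZZ:::
ZZ:Z:
:Z:Z:
:::::
ZZ:ZZ
step 1: :Z:Z:
ZZ:::
ZZ:Z:
:Z:Z:
:::Z:
ZZZ::
step 2: :Z:Z:
ZZ:::
ZZ:Z:
:Z:Z:
:::ZZ
ZZZZZ
step 3: :ZZ:Z
ZZ:Z:
ZZ:Z:
:Z:Z:
:::ZZ
ZZZZZ
step 4: :ZZ:Z
ZZ:Z:
ZZZZ:
::Z::
::ZZZ
ZZZZZ
step 5: :ZZZ:
ZZ:ZZ
ZZZZ:
::Z::
::ZZZ
ZZZZZ
step 6: :ZZZZ
ZZ:::
ZZZZZ
::Z::
::ZZZ
ZZZZZ
step 7: :ZZZZ
ZZZ::
Z:::Z
:::::
::ZZZ
ZZZZZ
step 8: :ZZZZ
Z:Z::
:ZZ:Z
:Z:::
::ZZZ
ZZZZZ
step 9: :ZZZZ
Z:Z::
:ZZ:Z
:ZZ::
:Z::Z
ZZ:ZZ
step 10: :ZZZZ
Z:Z::
:ZZ:Z
:ZZ::
:Z:::
ZZ:::
step 11: :ZZZZ
Z:Z::
::Z:Z
Z::::
:::::
ZZ:::

11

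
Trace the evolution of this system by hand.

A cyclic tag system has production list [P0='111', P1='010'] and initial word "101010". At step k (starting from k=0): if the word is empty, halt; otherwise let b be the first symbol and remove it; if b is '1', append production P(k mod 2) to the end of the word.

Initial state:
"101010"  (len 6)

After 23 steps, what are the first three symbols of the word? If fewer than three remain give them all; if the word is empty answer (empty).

101

gen 0: "101010"  (len 6)
gen 1: "01010111"  (len 8)
gen 2: "1010111"  (len 7)
gen 3: "010111111"  (len 9)
gen 4: "10111111"  (len 8)
gen 5: "0111111111"  (len 10)
gen 6: "111111111"  (len 9)
gen 7: "11111111111"  (len 11)
gen 8: "1111111111010"  (len 13)
gen 9: "111111111010111"  (len 15)
gen 10: "11111111010111010"  (len 17)
gen 11: "1111111010111010111"  (len 19)
gen 12: "111111010111010111010"  (len 21)
gen 13: "11111010111010111010111"  (len 23)
gen 14: "1111010111010111010111010"  (len 25)
gen 15: "111010111010111010111010111"  (len 27)
gen 16: "11010111010111010111010111010"  (len 29)
gen 17: "1010111010111010111010111010111"  (len 31)
gen 18: "010111010111010111010111010111010"  (len 33)
gen 19: "10111010111010111010111010111010"  (len 32)
gen 20: "0111010111010111010111010111010010"  (len 34)
gen 21: "111010111010111010111010111010010"  (len 33)
gen 22: "11010111010111010111010111010010010"  (len 35)
gen 23: "1010111010111010111010111010010010111"  (len 37)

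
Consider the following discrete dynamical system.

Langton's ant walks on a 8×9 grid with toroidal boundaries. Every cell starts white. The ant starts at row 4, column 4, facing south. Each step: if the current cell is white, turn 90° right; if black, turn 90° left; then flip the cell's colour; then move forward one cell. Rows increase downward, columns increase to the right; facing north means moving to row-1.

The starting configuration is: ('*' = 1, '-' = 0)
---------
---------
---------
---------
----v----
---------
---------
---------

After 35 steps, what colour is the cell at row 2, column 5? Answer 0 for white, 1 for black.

0) ---------
---------
---------
---------
----v----
---------
---------
---------
1) ---------
---------
---------
---------
---<*----
---------
---------
---------
2) ---------
---------
---------
---^-----
---**----
---------
---------
---------
3) ---------
---------
---------
---*>----
---**----
---------
---------
---------
4) ---------
---------
---------
---**----
---*v----
---------
---------
---------
5) ---------
---------
---------
---**----
---*->---
---------
---------
---------
6) ---------
---------
---------
---**----
---*-*---
-----v---
---------
---------
7) ---------
---------
---------
---**----
---*-*---
----<*---
---------
---------
8) ---------
---------
---------
---**----
---*^*---
----**---
---------
---------
9) ---------
---------
---------
---**----
---**>---
----**---
---------
---------
10) ---------
---------
---------
---**^---
---**----
----**---
---------
---------
11) ---------
---------
---------
---***>--
---**----
----**---
---------
---------
12) ---------
---------
---------
---****--
---**-v--
----**---
---------
---------
13) ---------
---------
---------
---****--
---**<*--
----**---
---------
---------
14) ---------
---------
---------
---**^*--
---****--
----**---
---------
---------
15) ---------
---------
---------
---*<-*--
---****--
----**---
---------
---------
16) ---------
---------
---------
---*--*--
---*v**--
----**---
---------
---------
17) ---------
---------
---------
---*--*--
---*->*--
----**---
---------
---------
18) ---------
---------
---------
---*-^*--
---*--*--
----**---
---------
---------
19) ---------
---------
---------
---*-*>--
---*--*--
----**---
---------
---------
20) ---------
---------
------^--
---*-*---
---*--*--
----**---
---------
---------
21) ---------
---------
------*>-
---*-*---
---*--*--
----**---
---------
---------
22) ---------
---------
------**-
---*-*-v-
---*--*--
----**---
---------
---------
23) ---------
---------
------**-
---*-*<*-
---*--*--
----**---
---------
---------
24) ---------
---------
------^*-
---*-***-
---*--*--
----**---
---------
---------
25) ---------
---------
-----<-*-
---*-***-
---*--*--
----**---
---------
---------
26) ---------
-----^---
-----*-*-
---*-***-
---*--*--
----**---
---------
---------
27) ---------
-----*>--
-----*-*-
---*-***-
---*--*--
----**---
---------
---------
28) ---------
-----**--
-----*v*-
---*-***-
---*--*--
----**---
---------
---------
29) ---------
-----**--
-----<**-
---*-***-
---*--*--
----**---
---------
---------
30) ---------
-----**--
------**-
---*-v**-
---*--*--
----**---
---------
---------
31) ---------
-----**--
------**-
---*-->*-
---*--*--
----**---
---------
---------
32) ---------
-----**--
------^*-
---*---*-
---*--*--
----**---
---------
---------
33) ---------
-----**--
-----<-*-
---*---*-
---*--*--
----**---
---------
---------
34) ---------
-----^*--
-----*-*-
---*---*-
---*--*--
----**---
---------
---------
35) ---------
----<-*--
-----*-*-
---*---*-
---*--*--
----**---
---------
---------

1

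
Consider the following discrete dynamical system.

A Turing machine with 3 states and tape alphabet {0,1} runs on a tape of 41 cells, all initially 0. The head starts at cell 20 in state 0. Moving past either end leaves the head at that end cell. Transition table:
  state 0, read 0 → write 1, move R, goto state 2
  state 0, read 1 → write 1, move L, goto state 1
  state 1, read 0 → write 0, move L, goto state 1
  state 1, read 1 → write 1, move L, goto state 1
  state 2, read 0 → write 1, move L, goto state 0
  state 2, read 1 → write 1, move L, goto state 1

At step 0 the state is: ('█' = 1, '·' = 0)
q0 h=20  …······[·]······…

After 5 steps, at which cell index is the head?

17

0) q0 h=20  …······[·]······…
1) q2 h=21  …·····█[·]······…
2) q0 h=20  …······[█]█·····…
3) q1 h=19  …······[·]██····…
4) q1 h=18  …······[·]·██···…
5) q1 h=17  …······[·]··██··…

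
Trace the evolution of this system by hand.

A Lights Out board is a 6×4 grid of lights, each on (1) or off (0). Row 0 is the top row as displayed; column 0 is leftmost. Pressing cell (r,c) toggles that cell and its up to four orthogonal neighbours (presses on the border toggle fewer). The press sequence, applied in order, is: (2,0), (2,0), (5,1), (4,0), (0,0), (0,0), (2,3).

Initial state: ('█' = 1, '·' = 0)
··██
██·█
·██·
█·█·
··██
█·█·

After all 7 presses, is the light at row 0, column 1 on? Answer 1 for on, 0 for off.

0

[0] ··██
██·█
·██·
█·█·
··██
█·█·
[1] ··██
·█·█
█·█·
··█·
··██
█·█·
[2] ··██
██·█
·██·
█·█·
··██
█·█·
[3] ··██
██·█
·██·
█·█·
·███
·█··
[4] ··██
██·█
·██·
··█·
█·██
██··
[5] ████
·█·█
·██·
··█·
█·██
██··
[6] ··██
██·█
·██·
··█·
█·██
██··
[7] ··██
██··
·█·█
··██
█·██
██··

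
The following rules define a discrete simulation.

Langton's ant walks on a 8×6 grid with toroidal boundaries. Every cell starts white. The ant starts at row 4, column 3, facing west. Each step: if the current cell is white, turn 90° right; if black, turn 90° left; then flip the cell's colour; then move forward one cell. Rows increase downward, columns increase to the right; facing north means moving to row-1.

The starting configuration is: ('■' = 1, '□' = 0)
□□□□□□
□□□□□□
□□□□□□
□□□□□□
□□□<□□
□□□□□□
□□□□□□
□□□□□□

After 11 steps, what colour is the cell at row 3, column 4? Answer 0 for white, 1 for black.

1

step 0: □□□□□□
□□□□□□
□□□□□□
□□□□□□
□□□<□□
□□□□□□
□□□□□□
□□□□□□
step 1: □□□□□□
□□□□□□
□□□□□□
□□□^□□
□□□■□□
□□□□□□
□□□□□□
□□□□□□
step 2: □□□□□□
□□□□□□
□□□□□□
□□□■>□
□□□■□□
□□□□□□
□□□□□□
□□□□□□
step 3: □□□□□□
□□□□□□
□□□□□□
□□□■■□
□□□■v□
□□□□□□
□□□□□□
□□□□□□
step 4: □□□□□□
□□□□□□
□□□□□□
□□□■■□
□□□<■□
□□□□□□
□□□□□□
□□□□□□
step 5: □□□□□□
□□□□□□
□□□□□□
□□□■■□
□□□□■□
□□□v□□
□□□□□□
□□□□□□
step 6: □□□□□□
□□□□□□
□□□□□□
□□□■■□
□□□□■□
□□<■□□
□□□□□□
□□□□□□
step 7: □□□□□□
□□□□□□
□□□□□□
□□□■■□
□□^□■□
□□■■□□
□□□□□□
□□□□□□
step 8: □□□□□□
□□□□□□
□□□□□□
□□□■■□
□□■>■□
□□■■□□
□□□□□□
□□□□□□
step 9: □□□□□□
□□□□□□
□□□□□□
□□□■■□
□□■■■□
□□■v□□
□□□□□□
□□□□□□
step 10: □□□□□□
□□□□□□
□□□□□□
□□□■■□
□□■■■□
□□■□>□
□□□□□□
□□□□□□
step 11: □□□□□□
□□□□□□
□□□□□□
□□□■■□
□□■■■□
□□■□■□
□□□□v□
□□□□□□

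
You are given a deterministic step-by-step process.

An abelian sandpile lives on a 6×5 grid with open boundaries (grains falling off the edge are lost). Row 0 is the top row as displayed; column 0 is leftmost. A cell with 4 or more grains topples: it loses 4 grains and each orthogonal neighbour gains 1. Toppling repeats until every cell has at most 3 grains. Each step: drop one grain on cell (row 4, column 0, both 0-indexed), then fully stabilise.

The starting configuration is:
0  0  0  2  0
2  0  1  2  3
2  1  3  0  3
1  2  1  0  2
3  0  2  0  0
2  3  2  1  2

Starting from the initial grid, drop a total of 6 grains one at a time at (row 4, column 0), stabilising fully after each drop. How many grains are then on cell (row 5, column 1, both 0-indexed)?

0) 0  0  0  2  0
2  0  1  2  3
2  1  3  0  3
1  2  1  0  2
3  0  2  0  0
2  3  2  1  2
1) 0  0  0  2  0
2  0  1  2  3
2  1  3  0  3
2  2  1  0  2
0  1  2  0  0
3  3  2  1  2
2) 0  0  0  2  0
2  0  1  2  3
2  1  3  0  3
2  2  1  0  2
1  1  2  0  0
3  3  2  1  2
3) 0  0  0  2  0
2  0  1  2  3
2  1  3  0  3
2  2  1  0  2
2  1  2  0  0
3  3  2  1  2
4) 0  0  0  2  0
2  0  1  2  3
2  1  3  0  3
2  2  1  0  2
3  1  2  0  0
3  3  2  1  2
5) 0  0  0  2  0
2  0  1  2  3
2  1  3  0  3
3  2  1  0  2
1  3  2  0  0
1  0  3  1  2
6) 0  0  0  2  0
2  0  1  2  3
2  1  3  0  3
3  2  1  0  2
2  3  2  0  0
1  0  3  1  2

0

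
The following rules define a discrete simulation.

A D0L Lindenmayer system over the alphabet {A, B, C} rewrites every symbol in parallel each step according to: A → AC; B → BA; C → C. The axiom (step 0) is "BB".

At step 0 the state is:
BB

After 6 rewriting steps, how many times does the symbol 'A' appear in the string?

12

t=0: BB
t=1: BABA
t=2: BAACBAAC
t=3: BAACACCBAACACC
t=4: BAACACCACCCBAACACCACCC
t=5: BAACACCACCCACCCCBAACACCACCCACCCC
t=6: BAACACCACCCACCCCACCCCCBAACACCACCCACCCCACCCCC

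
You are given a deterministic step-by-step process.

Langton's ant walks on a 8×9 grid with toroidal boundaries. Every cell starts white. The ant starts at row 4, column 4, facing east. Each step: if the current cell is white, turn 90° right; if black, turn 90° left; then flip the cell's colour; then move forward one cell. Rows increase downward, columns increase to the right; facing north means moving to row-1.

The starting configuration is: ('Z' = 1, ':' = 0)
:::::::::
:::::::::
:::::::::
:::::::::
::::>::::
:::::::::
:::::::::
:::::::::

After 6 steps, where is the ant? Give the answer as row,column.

[0] :::::::::
:::::::::
:::::::::
:::::::::
::::>::::
:::::::::
:::::::::
:::::::::
[1] :::::::::
:::::::::
:::::::::
:::::::::
::::Z::::
::::v::::
:::::::::
:::::::::
[2] :::::::::
:::::::::
:::::::::
:::::::::
::::Z::::
:::<Z::::
:::::::::
:::::::::
[3] :::::::::
:::::::::
:::::::::
:::::::::
:::^Z::::
:::ZZ::::
:::::::::
:::::::::
[4] :::::::::
:::::::::
:::::::::
:::::::::
:::Z>::::
:::ZZ::::
:::::::::
:::::::::
[5] :::::::::
:::::::::
:::::::::
::::^::::
:::Z:::::
:::ZZ::::
:::::::::
:::::::::
[6] :::::::::
:::::::::
:::::::::
::::Z>:::
:::Z:::::
:::ZZ::::
:::::::::
:::::::::

3,5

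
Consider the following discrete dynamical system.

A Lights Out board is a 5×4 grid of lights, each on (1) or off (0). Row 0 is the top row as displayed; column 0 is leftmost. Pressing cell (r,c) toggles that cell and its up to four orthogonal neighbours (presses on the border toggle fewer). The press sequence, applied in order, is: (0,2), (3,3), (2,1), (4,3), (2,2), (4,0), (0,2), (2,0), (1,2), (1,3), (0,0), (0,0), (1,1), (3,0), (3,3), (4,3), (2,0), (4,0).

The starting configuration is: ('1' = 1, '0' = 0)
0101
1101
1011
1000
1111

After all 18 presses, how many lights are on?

9

[0] 0101
1101
1011
1000
1111
[1] 0010
1111
1011
1000
1111
[2] 0010
1111
1010
1011
1110
[3] 0010
1011
0100
1111
1110
[4] 0010
1011
0100
1110
1101
[5] 0010
1001
0011
1100
1101
[6] 0010
1001
0011
0100
0001
[7] 0101
1011
0011
0100
0001
[8] 0101
0011
1111
1100
0001
[9] 0111
0100
1101
1100
0001
[10] 0110
0111
1100
1100
0001
[11] 1010
1111
1100
1100
0001
[12] 0110
0111
1100
1100
0001
[13] 0010
1001
1000
1100
0001
[14] 0010
1001
0000
0000
1001
[15] 0010
1001
0001
0011
1000
[16] 0010
1001
0001
0010
1011
[17] 0010
0001
1101
1010
1011
[18] 0010
0001
1101
0010
0111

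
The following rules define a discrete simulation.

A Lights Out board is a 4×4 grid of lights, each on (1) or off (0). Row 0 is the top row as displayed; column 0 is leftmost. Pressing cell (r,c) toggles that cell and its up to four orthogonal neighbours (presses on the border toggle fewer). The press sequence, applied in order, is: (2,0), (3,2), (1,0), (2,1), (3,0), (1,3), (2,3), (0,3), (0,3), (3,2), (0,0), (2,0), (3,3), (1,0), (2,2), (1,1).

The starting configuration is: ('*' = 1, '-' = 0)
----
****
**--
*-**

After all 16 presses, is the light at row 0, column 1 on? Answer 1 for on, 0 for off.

0

[0] ----
****
**--
*-**
[1] ----
-***
----
--**
[2] ----
-***
--*-
-*--
[3] *---
*-**
*-*-
-*--
[4] *---
****
-*--
----
[5] *---
****
**--
**--
[6] *--*
**--
**-*
**--
[7] *--*
**-*
***-
**-*
[8] *-*-
**--
***-
**-*
[9] *--*
**-*
***-
**-*
[10] *--*
**-*
**--
*-*-
[11] -*-*
-*-*
**--
*-*-
[12] -*-*
**-*
----
--*-
[13] -*-*
**-*
---*
---*
[14] **-*
---*
*--*
---*
[15] **-*
--**
***-
--**
[16] *--*
**-*
*-*-
--**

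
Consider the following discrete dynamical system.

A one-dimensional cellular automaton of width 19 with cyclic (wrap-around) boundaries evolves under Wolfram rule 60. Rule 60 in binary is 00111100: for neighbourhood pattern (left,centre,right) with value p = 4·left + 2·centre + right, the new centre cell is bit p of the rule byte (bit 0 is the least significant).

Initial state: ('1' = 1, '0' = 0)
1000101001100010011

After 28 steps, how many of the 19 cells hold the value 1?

6

t=0: 1000101001100010011
t=1: 0100111101010011010
t=2: 0110100011111010111
t=3: 1101110010000111100
t=4: 1011001011000100010
t=5: 1110101110100110011
t=6: 0001111001110101010
t=7: 0001000101001111111
t=8: 1001100111101000000
t=9: 1101010100011100000
t=10: 1011111110010010000
t=11: 1110000001011011000
t=12: 1001000001110110100
t=13: 1101100001001101110
t=14: 1011010001101011001
t=15: 0110111001011110101
t=16: 1101100101110001111
t=17: 0011010111001001000
t=18: 0010111100101101100
t=19: 0011100010111011010
t=20: 0010010011100110111
t=21: 1011011010010101100
t=22: 1110110111011111010
t=23: 1001101100110000111
t=24: 0101011010101000100
t=25: 0111110111111100110
t=26: 0100001100000010101
t=27: 1110001010000011111
t=28: 0001001111000010000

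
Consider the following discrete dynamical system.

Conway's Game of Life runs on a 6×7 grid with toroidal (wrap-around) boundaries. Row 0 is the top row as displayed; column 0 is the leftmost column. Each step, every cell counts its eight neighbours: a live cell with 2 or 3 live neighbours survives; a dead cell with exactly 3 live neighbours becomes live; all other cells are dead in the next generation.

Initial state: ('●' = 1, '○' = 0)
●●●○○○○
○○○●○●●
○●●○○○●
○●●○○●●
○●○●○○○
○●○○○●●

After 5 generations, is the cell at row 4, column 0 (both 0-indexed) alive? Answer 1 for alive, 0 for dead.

1

0) ●●●○○○○
○○○●○●●
○●●○○○●
○●●○○●●
○●○●○○○
○●○○○●●
1) ○●●○●○○
○○○●○●●
○●○●●○○
○○○●○●●
○●○○●○○
○○○○○○●
2) ●○●●●○●
●●○○○●○
●○○●○○○
●○○●○●○
●○○○●○●
●●●●○●○
3) ○○○○○○○
○○○○○●○
●○●○○○○
●●○●○●○
○○○○○○○
○○○○○○○
4) ○○○○○○○
○○○○○○○
●○●○●○○
●●●○○○●
○○○○○○○
○○○○○○○
5) ○○○○○○○
○○○○○○○
●○●●○○●
●○●●○○●
●●○○○○○
○○○○○○○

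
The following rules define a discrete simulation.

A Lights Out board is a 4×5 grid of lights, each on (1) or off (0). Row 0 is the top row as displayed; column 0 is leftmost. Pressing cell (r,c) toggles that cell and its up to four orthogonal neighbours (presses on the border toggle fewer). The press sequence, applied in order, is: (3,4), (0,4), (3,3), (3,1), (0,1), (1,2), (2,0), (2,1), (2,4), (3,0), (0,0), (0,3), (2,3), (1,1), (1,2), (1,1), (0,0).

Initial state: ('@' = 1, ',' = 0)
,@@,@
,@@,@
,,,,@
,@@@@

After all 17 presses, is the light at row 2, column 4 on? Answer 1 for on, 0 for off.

[0] ,@@,@
,@@,@
,,,,@
,@@@@
[1] ,@@,@
,@@,@
,,,,,
,@@,,
[2] ,@@@,
,@@,,
,,,,,
,@@,,
[3] ,@@@,
,@@,,
,,,@,
,@,@@
[4] ,@@@,
,@@,,
,@,@,
@,@@@
[5] @,,@,
,,@,,
,@,@,
@,@@@
[6] @,@@,
,@,@,
,@@@,
@,@@@
[7] @,@@,
@@,@,
@,@@,
,,@@@
[8] @,@@,
@,,@,
,@,@,
,@@@@
[9] @,@@,
@,,@@
,@,,@
,@@@,
[10] @,@@,
@,,@@
@@,,@
@,@@,
[11] ,@@@,
,,,@@
@@,,@
@,@@,
[12] ,@,,@
,,,,@
@@,,@
@,@@,
[13] ,@,,@
,,,@@
@@@@,
@,@,,
[14] ,,,,@
@@@@@
@,@@,
@,@,,
[15] ,,@,@
@,,,@
@,,@,
@,@,,
[16] ,@@,@
,@@,@
@@,@,
@,@,,
[17] @,@,@
@@@,@
@@,@,
@,@,,

0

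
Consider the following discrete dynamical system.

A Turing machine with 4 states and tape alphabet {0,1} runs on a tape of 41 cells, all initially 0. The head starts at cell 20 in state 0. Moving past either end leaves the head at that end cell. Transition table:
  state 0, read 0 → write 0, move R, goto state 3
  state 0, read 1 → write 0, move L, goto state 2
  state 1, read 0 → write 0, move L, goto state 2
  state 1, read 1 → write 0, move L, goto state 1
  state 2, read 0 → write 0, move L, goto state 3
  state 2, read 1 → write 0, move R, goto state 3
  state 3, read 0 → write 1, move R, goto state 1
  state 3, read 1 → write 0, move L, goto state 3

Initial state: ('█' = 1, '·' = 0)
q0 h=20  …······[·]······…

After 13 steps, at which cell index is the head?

25

0) q0 h=20  …······[·]······…
1) q3 h=21  …······[·]······…
2) q1 h=22  …·····█[·]······…
3) q2 h=21  …······[█]······…
4) q3 h=22  …······[·]······…
5) q1 h=23  …·····█[·]······…
6) q2 h=22  …······[█]······…
7) q3 h=23  …······[·]······…
8) q1 h=24  …·····█[·]······…
9) q2 h=23  …······[█]······…
10) q3 h=24  …······[·]······…
11) q1 h=25  …·····█[·]······…
12) q2 h=24  …······[█]······…
13) q3 h=25  …······[·]······…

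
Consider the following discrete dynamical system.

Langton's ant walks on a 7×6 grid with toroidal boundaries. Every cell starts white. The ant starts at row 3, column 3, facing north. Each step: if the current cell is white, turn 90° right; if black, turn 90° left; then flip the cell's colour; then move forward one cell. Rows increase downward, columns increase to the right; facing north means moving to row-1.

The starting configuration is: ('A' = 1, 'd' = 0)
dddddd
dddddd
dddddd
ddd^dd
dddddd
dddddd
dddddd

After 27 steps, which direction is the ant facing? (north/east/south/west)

west

gen 0: dddddd
dddddd
dddddd
ddd^dd
dddddd
dddddd
dddddd
gen 1: dddddd
dddddd
dddddd
dddA>d
dddddd
dddddd
dddddd
gen 2: dddddd
dddddd
dddddd
dddAAd
ddddvd
dddddd
dddddd
gen 3: dddddd
dddddd
dddddd
dddAAd
ddd<Ad
dddddd
dddddd
gen 4: dddddd
dddddd
dddddd
ddd^Ad
dddAAd
dddddd
dddddd
gen 5: dddddd
dddddd
dddddd
dd<dAd
dddAAd
dddddd
dddddd
gen 6: dddddd
dddddd
dd^ddd
ddAdAd
dddAAd
dddddd
dddddd
gen 7: dddddd
dddddd
ddA>dd
ddAdAd
dddAAd
dddddd
dddddd
gen 8: dddddd
dddddd
ddAAdd
ddAvAd
dddAAd
dddddd
dddddd
gen 9: dddddd
dddddd
ddAAdd
dd<AAd
dddAAd
dddddd
dddddd
gen 10: dddddd
dddddd
ddAAdd
dddAAd
ddvAAd
dddddd
dddddd
gen 11: dddddd
dddddd
ddAAdd
dddAAd
d<AAAd
dddddd
dddddd
gen 12: dddddd
dddddd
ddAAdd
d^dAAd
dAAAAd
dddddd
dddddd
gen 13: dddddd
dddddd
ddAAdd
dA>AAd
dAAAAd
dddddd
dddddd
gen 14: dddddd
dddddd
ddAAdd
dAAAAd
dAvAAd
dddddd
dddddd
gen 15: dddddd
dddddd
ddAAdd
dAAAAd
dAd>Ad
dddddd
dddddd
gen 16: dddddd
dddddd
ddAAdd
dAA^Ad
dAddAd
dddddd
dddddd
gen 17: dddddd
dddddd
ddAAdd
dA<dAd
dAddAd
dddddd
dddddd
gen 18: dddddd
dddddd
ddAAdd
dAddAd
dAvdAd
dddddd
dddddd
gen 19: dddddd
dddddd
ddAAdd
dAddAd
d<AdAd
dddddd
dddddd
gen 20: dddddd
dddddd
ddAAdd
dAddAd
ddAdAd
dvdddd
dddddd
gen 21: dddddd
dddddd
ddAAdd
dAddAd
ddAdAd
<Adddd
dddddd
gen 22: dddddd
dddddd
ddAAdd
dAddAd
^dAdAd
AAdddd
dddddd
gen 23: dddddd
dddddd
ddAAdd
dAddAd
A>AdAd
AAdddd
dddddd
gen 24: dddddd
dddddd
ddAAdd
dAddAd
AAAdAd
Avdddd
dddddd
gen 25: dddddd
dddddd
ddAAdd
dAddAd
AAAdAd
Ad>ddd
dddddd
gen 26: dddddd
dddddd
ddAAdd
dAddAd
AAAdAd
AdAddd
ddvddd
gen 27: dddddd
dddddd
ddAAdd
dAddAd
AAAdAd
AdAddd
d<Addd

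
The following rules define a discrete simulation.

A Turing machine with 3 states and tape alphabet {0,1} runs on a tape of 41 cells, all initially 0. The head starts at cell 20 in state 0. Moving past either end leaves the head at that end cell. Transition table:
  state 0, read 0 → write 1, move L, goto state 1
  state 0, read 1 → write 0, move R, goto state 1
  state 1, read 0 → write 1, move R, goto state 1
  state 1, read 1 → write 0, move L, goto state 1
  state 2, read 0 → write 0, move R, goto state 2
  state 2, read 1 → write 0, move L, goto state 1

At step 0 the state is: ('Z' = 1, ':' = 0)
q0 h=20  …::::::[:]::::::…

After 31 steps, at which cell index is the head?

36

[0] q0 h=20  …::::::[:]::::::…
[1] q1 h=19  …::::::[:]Z:::::…
[2] q1 h=20  …:::::Z[Z]::::::…
[3] q1 h=19  …::::::[Z]::::::…
[4] q1 h=18  …::::::[:]::::::…
[5] q1 h=19  …:::::Z[:]::::::…
[6] q1 h=20  …::::ZZ[:]::::::…
[7] q1 h=21  …:::ZZZ[:]::::::…
[8] q1 h=22  …::ZZZZ[:]::::::…
[9] q1 h=23  …:ZZZZZ[:]::::::…
[10] q1 h=24  …ZZZZZZ[:]::::::…
[11] q1 h=25  …ZZZZZZ[:]::::::…
[12] q1 h=26  …ZZZZZZ[:]::::::…
[13] q1 h=27  …ZZZZZZ[:]::::::…
[14] q1 h=28  …ZZZZZZ[:]::::::…
[15] q1 h=29  …ZZZZZZ[:]::::::…
[16] q1 h=30  …ZZZZZZ[:]::::::…
[17] q1 h=31  …ZZZZZZ[:]::::::…
[18] q1 h=32  …ZZZZZZ[:]::::::…
[19] q1 h=33  …ZZZZZZ[:]::::::…
[20] q1 h=34  …ZZZZZZ[:]::::::|
[21] q1 h=35  …ZZZZZZ[:]:::::|
[22] q1 h=36  …ZZZZZZ[:]::::|
[23] q1 h=37  …ZZZZZZ[:]:::|
[24] q1 h=38  …ZZZZZZ[:]::|
[25] q1 h=39  …ZZZZZZ[:]:|
[26] q1 h=40  …ZZZZZZ[:]|
[27] q1 h=40  …ZZZZZZ[Z]|
[28] q1 h=39  …ZZZZZZ[Z]:|
[29] q1 h=38  …ZZZZZZ[Z]::|
[30] q1 h=37  …ZZZZZZ[Z]:::|
[31] q1 h=36  …ZZZZZZ[Z]::::|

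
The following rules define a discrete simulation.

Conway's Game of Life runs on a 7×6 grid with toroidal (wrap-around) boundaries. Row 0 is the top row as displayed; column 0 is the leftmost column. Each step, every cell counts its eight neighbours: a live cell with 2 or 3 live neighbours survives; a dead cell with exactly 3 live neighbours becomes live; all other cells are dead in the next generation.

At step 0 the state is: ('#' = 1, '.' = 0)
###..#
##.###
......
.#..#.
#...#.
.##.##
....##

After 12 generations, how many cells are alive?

3

gen 0: ###..#
##.###
......
.#..#.
#...#.
.##.##
....##
gen 1: ..#...
...##.
.###..
.....#
#.#.#.
.#....
......
gen 2: ...#..
.#..#.
..##..
#...##
##...#
.#....
......
gen 3: ......
....#.
####..
..###.
.#..#.
.#....
......
gen 4: ......
.###..
.#...#
#...##
.#..#.
......
......
gen 5: ..#...
###...
.#.#.#
.#..#.
#...#.
......
......
gen 6: ..#...
#..#..
...###
.####.
.....#
......
......
gen 7: ......
..##.#
##...#
#.#...
..###.
......
......
gen 8: ......
.##.##
...###
#.#.#.
.###..
...#..
......
gen 9: ......
#.#..#
......
#.....
.#..#.
...#..
......
gen 10: ......
......
##...#
......
......
......
......
gen 11: ......
#.....
#.....
#.....
......
......
......
gen 12: ......
......
##...#
......
......
......
......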